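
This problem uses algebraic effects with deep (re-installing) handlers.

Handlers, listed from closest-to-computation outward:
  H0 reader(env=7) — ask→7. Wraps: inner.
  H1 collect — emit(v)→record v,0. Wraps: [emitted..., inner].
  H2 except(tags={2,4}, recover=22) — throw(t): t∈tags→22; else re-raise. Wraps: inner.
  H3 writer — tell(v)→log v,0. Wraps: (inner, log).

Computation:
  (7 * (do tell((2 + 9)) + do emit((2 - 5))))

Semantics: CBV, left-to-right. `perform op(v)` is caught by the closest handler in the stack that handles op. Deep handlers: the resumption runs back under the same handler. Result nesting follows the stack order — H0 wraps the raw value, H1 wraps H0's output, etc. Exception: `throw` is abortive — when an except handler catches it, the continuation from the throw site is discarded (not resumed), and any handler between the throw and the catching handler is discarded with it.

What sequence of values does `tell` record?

Working:
tell(11) @ H3 ⇒ log+=11
emit(-3) @ H1 ⇒ out+=-3
H0 returns 0
H1 returns [-3, 0]
H2 returns [-3, 0]
H3 returns ([-3, 0], (11))
= ([-3, 0], (11))

Answer: (11)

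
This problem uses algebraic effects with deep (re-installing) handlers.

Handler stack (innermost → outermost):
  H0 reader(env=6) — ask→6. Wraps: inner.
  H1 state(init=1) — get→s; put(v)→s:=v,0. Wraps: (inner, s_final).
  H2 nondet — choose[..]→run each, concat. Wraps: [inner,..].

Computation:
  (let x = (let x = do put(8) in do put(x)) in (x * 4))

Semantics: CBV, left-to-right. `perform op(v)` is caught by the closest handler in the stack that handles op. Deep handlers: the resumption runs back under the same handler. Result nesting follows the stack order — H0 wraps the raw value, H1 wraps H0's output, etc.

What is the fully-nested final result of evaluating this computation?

Working:
put(8) @ H1 ⇒ s:=8
put(0) @ H1 ⇒ s:=0
H0 returns 0
H1 returns (0, 0)
H2 returns [(0, 0)]
= [(0, 0)]

Answer: [(0, 0)]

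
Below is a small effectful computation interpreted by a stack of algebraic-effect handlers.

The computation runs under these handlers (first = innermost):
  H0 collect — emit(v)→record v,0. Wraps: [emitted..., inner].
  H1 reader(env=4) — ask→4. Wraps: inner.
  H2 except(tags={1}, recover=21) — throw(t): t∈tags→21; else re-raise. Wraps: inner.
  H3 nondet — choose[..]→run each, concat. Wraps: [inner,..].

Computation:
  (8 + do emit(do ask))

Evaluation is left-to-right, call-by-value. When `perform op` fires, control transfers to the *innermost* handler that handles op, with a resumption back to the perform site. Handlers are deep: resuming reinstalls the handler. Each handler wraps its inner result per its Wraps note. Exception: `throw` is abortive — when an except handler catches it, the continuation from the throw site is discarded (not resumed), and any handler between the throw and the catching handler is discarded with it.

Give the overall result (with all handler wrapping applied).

Answer: [[4, 8]]

Evaluation trace:
ask @ H1 ⇒ 4
emit(4) @ H0 ⇒ out+=4
H0 returns [4, 8]
H1 returns [4, 8]
H2 returns [4, 8]
H3 returns [[4, 8]]
= [[4, 8]]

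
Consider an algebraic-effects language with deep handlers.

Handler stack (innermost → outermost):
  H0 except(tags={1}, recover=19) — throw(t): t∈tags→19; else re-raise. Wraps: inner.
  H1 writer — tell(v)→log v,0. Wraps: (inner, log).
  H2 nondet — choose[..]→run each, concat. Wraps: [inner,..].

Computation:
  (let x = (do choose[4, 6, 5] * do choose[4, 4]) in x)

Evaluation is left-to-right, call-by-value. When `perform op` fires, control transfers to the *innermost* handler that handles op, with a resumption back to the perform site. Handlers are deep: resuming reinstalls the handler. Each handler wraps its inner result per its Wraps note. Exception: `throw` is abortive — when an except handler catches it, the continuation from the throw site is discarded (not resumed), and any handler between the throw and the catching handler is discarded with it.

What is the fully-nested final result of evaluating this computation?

Working:
choose[4, 6, 5] @ H2
  branch[0] choose=4:
    choose[4, 4] @ H2
      branch[0] choose=4:
        H0 returns 16
        H1 returns (16, ())
        H2 returns [(16, ())]
      branch[1] choose=4:
        H0 returns 16
        H1 returns (16, ())
        H2 returns [(16, ())]
  branch[1] choose=6:
    choose[4, 4] @ H2
      branch[0] choose=4:
        H0 returns 24
        H1 returns (24, ())
        H2 returns [(24, ())]
      branch[1] choose=4:
        H0 returns 24
        H1 returns (24, ())
        H2 returns [(24, ())]
  branch[2] choose=5:
    choose[4, 4] @ H2
      branch[0] choose=4:
        H0 returns 20
        H1 returns (20, ())
        H2 returns [(20, ())]
      branch[1] choose=4:
        H0 returns 20
        H1 returns (20, ())
        H2 returns [(20, ())]
= [(16, ()), (16, ()), (24, ()), (24, ()), (20, ()), (20, ())]

Answer: [(16, ()), (16, ()), (24, ()), (24, ()), (20, ()), (20, ())]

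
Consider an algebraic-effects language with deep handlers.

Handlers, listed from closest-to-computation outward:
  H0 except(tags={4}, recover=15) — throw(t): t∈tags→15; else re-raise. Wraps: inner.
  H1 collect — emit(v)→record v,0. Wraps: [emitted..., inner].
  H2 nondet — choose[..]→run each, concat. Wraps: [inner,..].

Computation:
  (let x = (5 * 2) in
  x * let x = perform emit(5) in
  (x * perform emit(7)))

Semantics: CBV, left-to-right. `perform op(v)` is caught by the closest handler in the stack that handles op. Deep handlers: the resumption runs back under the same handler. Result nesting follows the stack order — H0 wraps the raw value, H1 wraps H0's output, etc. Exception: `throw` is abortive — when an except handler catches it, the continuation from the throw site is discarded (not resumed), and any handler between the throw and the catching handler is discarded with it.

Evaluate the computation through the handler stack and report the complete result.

Answer: [[5, 7, 0]]

Evaluation trace:
emit(5) @ H1 ⇒ out+=5
emit(7) @ H1 ⇒ out+=7
H0 returns 0
H1 returns [5, 7, 0]
H2 returns [[5, 7, 0]]
= [[5, 7, 0]]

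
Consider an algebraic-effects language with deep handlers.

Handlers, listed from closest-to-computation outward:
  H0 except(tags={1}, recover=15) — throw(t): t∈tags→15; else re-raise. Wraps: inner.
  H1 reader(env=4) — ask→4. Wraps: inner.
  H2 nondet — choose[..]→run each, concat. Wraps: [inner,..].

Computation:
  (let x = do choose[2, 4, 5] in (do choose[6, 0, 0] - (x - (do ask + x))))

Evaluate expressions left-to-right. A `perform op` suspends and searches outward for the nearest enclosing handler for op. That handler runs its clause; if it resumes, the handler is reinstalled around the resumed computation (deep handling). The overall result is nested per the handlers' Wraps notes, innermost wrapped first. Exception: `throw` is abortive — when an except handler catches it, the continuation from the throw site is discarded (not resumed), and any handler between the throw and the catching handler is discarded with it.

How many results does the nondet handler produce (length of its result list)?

Step-by-step:
choose[2, 4, 5] @ H2
  branch[0] choose=2:
    choose[6, 0, 0] @ H2
      branch[0] choose=6:
        ask @ H1 ⇒ 4
        H0 returns 10
        H1 returns 10
        H2 returns [10]
      branch[1] choose=0:
        ask @ H1 ⇒ 4
        H0 returns 4
        H1 returns 4
        H2 returns [4]
      branch[2] choose=0:
        ask @ H1 ⇒ 4
        H0 returns 4
        H1 returns 4
        H2 returns [4]
  branch[1] choose=4:
    choose[6, 0, 0] @ H2
      branch[0] choose=6:
        ask @ H1 ⇒ 4
        H0 returns 10
        H1 returns 10
        H2 returns [10]
      branch[1] choose=0:
        ask @ H1 ⇒ 4
        H0 returns 4
        H1 returns 4
        H2 returns [4]
      branch[2] choose=0:
        ask @ H1 ⇒ 4
        H0 returns 4
        H1 returns 4
        H2 returns [4]
  branch[2] choose=5:
    choose[6, 0, 0] @ H2
      branch[0] choose=6:
        ask @ H1 ⇒ 4
        H0 returns 10
        H1 returns 10
        H2 returns [10]
      branch[1] choose=0:
        ask @ H1 ⇒ 4
        H0 returns 4
        H1 returns 4
        H2 returns [4]
      branch[2] choose=0:
        ask @ H1 ⇒ 4
        H0 returns 4
        H1 returns 4
        H2 returns [4]
= [10, 4, 4, 10, 4, 4, 10, 4, 4]

Answer: 9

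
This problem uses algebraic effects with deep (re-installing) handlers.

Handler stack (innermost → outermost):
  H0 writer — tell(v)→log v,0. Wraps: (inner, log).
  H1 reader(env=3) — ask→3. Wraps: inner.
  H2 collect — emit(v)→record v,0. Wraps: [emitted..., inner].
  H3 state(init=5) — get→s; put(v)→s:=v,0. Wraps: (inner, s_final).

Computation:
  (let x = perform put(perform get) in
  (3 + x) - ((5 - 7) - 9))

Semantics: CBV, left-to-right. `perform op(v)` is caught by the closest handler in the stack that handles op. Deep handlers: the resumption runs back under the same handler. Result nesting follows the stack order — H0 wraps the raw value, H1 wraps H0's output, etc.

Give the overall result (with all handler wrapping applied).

Answer: ([(14, ())], 5)

Working:
get @ H3 ⇒ 5
put(5) @ H3 ⇒ s:=5
H0 returns (14, ())
H1 returns (14, ())
H2 returns [(14, ())]
H3 returns ([(14, ())], 5)
= ([(14, ())], 5)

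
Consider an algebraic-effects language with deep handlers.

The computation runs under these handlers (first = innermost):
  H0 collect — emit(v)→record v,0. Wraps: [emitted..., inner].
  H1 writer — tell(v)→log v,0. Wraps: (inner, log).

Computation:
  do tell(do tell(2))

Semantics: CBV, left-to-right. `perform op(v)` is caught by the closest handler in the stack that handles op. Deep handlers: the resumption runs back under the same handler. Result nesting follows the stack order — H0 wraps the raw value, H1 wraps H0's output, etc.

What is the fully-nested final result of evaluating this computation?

Answer: ([0], (2, 0))

Working:
tell(2) @ H1 ⇒ log+=2
tell(0) @ H1 ⇒ log+=0
H0 returns [0]
H1 returns ([0], (2, 0))
= ([0], (2, 0))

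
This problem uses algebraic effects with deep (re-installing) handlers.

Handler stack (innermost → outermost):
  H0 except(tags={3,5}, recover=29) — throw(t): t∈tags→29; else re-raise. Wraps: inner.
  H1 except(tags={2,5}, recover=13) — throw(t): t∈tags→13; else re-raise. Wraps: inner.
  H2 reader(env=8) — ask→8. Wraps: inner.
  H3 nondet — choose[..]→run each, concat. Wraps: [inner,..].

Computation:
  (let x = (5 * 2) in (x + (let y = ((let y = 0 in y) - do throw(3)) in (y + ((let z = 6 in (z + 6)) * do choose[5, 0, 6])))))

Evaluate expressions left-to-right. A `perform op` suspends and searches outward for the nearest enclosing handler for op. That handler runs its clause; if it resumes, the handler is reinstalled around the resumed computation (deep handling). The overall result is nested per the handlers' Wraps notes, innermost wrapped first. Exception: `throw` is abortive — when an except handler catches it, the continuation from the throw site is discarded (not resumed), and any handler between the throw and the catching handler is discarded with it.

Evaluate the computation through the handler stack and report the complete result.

Step-by-step:
throw(3) @ H0 caught ⇒ 29
H1 returns 29
H2 returns 29
H3 returns [29]
= [29]

Answer: [29]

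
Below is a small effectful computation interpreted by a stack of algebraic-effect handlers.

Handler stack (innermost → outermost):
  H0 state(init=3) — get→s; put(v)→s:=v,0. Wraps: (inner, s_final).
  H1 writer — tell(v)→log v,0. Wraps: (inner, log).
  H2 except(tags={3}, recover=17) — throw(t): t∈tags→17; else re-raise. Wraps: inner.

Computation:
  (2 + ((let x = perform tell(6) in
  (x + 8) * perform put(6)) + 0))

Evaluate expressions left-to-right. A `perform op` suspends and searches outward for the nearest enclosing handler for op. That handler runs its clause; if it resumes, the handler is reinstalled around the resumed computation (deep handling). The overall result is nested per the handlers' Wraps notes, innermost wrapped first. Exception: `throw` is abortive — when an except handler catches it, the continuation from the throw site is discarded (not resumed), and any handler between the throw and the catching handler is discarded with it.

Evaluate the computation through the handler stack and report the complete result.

Answer: ((2, 6), (6))

Working:
tell(6) @ H1 ⇒ log+=6
put(6) @ H0 ⇒ s:=6
H0 returns (2, 6)
H1 returns ((2, 6), (6))
H2 returns ((2, 6), (6))
= ((2, 6), (6))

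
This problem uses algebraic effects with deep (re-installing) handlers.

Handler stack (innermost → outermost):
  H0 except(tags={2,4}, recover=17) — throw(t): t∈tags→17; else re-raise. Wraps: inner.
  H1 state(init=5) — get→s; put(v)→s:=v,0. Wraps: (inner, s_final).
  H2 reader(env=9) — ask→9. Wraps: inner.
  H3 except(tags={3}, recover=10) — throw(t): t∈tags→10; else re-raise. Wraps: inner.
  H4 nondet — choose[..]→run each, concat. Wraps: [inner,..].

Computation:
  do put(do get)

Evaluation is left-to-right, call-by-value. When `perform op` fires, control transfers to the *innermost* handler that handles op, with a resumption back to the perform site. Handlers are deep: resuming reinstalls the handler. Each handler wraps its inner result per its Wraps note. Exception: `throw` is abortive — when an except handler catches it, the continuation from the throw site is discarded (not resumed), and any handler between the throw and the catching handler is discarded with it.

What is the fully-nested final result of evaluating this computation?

Answer: [(0, 5)]

Working:
get @ H1 ⇒ 5
put(5) @ H1 ⇒ s:=5
H0 returns 0
H1 returns (0, 5)
H2 returns (0, 5)
H3 returns (0, 5)
H4 returns [(0, 5)]
= [(0, 5)]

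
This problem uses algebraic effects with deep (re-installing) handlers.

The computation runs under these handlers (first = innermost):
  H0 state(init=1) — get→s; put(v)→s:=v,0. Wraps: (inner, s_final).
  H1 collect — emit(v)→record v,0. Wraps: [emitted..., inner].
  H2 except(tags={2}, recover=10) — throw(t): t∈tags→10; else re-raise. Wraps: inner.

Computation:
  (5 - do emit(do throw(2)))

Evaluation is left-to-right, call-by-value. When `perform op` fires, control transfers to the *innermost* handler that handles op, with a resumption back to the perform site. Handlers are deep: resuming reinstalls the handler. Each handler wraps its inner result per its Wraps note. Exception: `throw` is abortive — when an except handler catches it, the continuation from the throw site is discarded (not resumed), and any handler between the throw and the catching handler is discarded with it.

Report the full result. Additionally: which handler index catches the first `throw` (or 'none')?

Answer: 10 ; first throw caught by: H2

Step-by-step:
throw(2) @ H2 caught ⇒ 10
= 10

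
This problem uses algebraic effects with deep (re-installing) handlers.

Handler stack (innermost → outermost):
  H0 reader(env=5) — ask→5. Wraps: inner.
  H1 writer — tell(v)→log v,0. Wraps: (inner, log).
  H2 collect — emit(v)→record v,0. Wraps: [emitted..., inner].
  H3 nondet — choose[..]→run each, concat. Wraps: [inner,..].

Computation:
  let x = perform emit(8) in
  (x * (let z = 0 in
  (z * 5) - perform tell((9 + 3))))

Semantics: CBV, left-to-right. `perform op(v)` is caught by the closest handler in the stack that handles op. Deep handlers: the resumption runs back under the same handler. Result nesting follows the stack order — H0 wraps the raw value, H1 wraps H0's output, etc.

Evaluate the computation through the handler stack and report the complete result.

Answer: [[8, (0, (12))]]

Step-by-step:
emit(8) @ H2 ⇒ out+=8
tell(12) @ H1 ⇒ log+=12
H0 returns 0
H1 returns (0, (12))
H2 returns [8, (0, (12))]
H3 returns [[8, (0, (12))]]
= [[8, (0, (12))]]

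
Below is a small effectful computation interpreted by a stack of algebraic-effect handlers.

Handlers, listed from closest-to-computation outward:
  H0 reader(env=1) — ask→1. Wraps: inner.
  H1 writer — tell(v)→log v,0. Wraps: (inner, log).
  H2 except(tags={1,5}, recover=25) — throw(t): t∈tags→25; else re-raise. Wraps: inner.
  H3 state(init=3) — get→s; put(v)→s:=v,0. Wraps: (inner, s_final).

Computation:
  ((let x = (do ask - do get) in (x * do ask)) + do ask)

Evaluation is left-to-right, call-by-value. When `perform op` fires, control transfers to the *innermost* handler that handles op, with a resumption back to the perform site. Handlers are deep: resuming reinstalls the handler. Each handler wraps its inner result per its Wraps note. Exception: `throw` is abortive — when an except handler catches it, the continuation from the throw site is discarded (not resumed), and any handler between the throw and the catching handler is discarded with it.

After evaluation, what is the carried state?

Working:
ask @ H0 ⇒ 1
get @ H3 ⇒ 3
ask @ H0 ⇒ 1
ask @ H0 ⇒ 1
H0 returns -1
H1 returns (-1, ())
H2 returns (-1, ())
H3 returns ((-1, ()), 3)
= ((-1, ()), 3)

Answer: 3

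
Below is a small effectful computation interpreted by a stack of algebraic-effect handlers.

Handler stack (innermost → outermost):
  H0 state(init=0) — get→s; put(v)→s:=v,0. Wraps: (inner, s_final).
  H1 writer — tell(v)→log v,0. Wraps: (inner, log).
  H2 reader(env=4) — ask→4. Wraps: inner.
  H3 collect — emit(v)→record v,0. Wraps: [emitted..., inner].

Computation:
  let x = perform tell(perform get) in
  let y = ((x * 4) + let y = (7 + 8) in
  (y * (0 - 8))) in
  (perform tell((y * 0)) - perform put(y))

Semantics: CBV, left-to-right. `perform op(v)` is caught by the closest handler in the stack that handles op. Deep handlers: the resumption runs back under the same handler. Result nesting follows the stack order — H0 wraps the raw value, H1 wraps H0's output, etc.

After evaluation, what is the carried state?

Working:
get @ H0 ⇒ 0
tell(0) @ H1 ⇒ log+=0
tell(0) @ H1 ⇒ log+=0
put(-120) @ H0 ⇒ s:=-120
H0 returns (0, -120)
H1 returns ((0, -120), (0, 0))
H2 returns ((0, -120), (0, 0))
H3 returns [((0, -120), (0, 0))]
= [((0, -120), (0, 0))]

Answer: -120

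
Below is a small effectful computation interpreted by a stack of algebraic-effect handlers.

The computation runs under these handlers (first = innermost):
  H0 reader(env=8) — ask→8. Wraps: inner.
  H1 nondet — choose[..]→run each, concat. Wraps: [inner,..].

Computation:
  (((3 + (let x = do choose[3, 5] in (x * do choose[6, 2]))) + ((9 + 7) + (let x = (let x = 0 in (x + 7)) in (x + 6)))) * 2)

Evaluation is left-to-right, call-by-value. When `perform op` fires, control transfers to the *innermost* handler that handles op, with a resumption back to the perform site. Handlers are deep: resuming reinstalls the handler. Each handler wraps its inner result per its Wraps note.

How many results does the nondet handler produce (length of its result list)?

Answer: 4

Step-by-step:
choose[3, 5] @ H1
  branch[0] choose=3:
    choose[6, 2] @ H1
      branch[0] choose=6:
        H0 returns 100
        H1 returns [100]
      branch[1] choose=2:
        H0 returns 76
        H1 returns [76]
  branch[1] choose=5:
    choose[6, 2] @ H1
      branch[0] choose=6:
        H0 returns 124
        H1 returns [124]
      branch[1] choose=2:
        H0 returns 84
        H1 returns [84]
= [100, 76, 124, 84]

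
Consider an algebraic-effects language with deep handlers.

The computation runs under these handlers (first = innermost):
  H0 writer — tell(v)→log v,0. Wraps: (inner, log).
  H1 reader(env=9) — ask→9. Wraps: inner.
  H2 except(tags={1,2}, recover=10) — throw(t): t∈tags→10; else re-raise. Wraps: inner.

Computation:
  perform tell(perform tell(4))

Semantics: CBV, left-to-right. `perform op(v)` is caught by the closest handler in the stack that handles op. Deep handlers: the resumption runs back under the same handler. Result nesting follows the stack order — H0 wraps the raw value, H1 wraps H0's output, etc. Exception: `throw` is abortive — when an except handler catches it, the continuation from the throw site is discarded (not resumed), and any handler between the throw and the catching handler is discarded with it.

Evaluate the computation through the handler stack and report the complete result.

Answer: (0, (4, 0))

Evaluation trace:
tell(4) @ H0 ⇒ log+=4
tell(0) @ H0 ⇒ log+=0
H0 returns (0, (4, 0))
H1 returns (0, (4, 0))
H2 returns (0, (4, 0))
= (0, (4, 0))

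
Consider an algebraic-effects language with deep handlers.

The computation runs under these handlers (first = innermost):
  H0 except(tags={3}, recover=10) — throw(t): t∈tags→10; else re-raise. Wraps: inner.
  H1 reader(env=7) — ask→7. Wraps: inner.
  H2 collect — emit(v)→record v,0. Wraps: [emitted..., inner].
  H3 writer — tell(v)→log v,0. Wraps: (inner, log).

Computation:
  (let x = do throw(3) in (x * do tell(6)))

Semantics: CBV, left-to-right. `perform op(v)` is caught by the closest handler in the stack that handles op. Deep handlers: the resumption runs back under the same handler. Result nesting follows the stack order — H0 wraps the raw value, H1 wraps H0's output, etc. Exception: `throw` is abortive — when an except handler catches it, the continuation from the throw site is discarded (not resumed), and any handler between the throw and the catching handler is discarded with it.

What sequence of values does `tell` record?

Working:
throw(3) @ H0 caught ⇒ 10
H1 returns 10
H2 returns [10]
H3 returns ([10], ())
= ([10], ())

Answer: ()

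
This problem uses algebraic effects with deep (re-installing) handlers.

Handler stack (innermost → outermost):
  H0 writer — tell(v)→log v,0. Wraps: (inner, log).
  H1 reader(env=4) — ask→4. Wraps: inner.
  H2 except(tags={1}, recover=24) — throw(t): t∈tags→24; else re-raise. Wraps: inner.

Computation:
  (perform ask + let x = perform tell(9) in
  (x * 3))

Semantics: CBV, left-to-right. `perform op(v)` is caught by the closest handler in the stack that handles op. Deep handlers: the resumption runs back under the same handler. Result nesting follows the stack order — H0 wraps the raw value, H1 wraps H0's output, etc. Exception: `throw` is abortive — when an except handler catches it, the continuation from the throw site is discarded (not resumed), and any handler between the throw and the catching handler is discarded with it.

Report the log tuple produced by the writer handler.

Working:
ask @ H1 ⇒ 4
tell(9) @ H0 ⇒ log+=9
H0 returns (4, (9))
H1 returns (4, (9))
H2 returns (4, (9))
= (4, (9))

Answer: (9)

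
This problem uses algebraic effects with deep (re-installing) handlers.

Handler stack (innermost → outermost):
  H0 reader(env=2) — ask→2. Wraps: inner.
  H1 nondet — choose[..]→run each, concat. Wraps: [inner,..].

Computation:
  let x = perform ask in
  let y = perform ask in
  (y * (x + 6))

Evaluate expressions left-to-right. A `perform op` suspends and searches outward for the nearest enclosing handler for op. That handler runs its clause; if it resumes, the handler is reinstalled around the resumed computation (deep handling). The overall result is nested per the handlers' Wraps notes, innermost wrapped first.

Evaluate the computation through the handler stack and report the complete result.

Answer: [16]

Step-by-step:
ask @ H0 ⇒ 2
ask @ H0 ⇒ 2
H0 returns 16
H1 returns [16]
= [16]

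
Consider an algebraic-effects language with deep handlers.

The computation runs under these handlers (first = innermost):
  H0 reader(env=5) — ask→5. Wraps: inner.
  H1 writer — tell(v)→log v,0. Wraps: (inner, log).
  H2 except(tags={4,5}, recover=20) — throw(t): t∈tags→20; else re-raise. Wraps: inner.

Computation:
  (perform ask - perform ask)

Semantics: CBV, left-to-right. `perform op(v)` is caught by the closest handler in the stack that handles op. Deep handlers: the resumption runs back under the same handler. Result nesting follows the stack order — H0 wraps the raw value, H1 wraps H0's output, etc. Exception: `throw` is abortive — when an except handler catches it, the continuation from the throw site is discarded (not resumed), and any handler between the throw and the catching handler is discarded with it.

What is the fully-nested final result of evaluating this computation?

Answer: (0, ())

Evaluation trace:
ask @ H0 ⇒ 5
ask @ H0 ⇒ 5
H0 returns 0
H1 returns (0, ())
H2 returns (0, ())
= (0, ())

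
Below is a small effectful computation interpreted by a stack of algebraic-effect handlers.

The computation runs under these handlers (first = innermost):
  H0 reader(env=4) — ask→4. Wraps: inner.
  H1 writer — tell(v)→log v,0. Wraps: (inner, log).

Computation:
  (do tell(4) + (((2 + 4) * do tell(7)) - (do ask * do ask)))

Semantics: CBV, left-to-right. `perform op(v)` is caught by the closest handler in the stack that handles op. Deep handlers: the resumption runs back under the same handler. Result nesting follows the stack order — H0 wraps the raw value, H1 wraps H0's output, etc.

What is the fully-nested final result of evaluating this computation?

Step-by-step:
tell(4) @ H1 ⇒ log+=4
tell(7) @ H1 ⇒ log+=7
ask @ H0 ⇒ 4
ask @ H0 ⇒ 4
H0 returns -16
H1 returns (-16, (4, 7))
= (-16, (4, 7))

Answer: (-16, (4, 7))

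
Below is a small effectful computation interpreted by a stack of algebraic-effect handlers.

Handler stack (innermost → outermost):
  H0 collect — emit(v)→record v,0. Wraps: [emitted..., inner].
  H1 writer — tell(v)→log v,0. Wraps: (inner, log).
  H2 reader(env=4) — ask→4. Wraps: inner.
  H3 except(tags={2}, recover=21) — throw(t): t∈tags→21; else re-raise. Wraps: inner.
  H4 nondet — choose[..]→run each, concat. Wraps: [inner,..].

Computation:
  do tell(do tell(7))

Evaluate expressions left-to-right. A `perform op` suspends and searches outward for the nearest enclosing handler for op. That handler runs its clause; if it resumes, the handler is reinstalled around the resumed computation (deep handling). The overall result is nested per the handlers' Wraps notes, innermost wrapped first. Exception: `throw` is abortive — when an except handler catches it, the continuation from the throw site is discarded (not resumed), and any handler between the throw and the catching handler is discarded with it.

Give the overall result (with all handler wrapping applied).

Working:
tell(7) @ H1 ⇒ log+=7
tell(0) @ H1 ⇒ log+=0
H0 returns [0]
H1 returns ([0], (7, 0))
H2 returns ([0], (7, 0))
H3 returns ([0], (7, 0))
H4 returns [([0], (7, 0))]
= [([0], (7, 0))]

Answer: [([0], (7, 0))]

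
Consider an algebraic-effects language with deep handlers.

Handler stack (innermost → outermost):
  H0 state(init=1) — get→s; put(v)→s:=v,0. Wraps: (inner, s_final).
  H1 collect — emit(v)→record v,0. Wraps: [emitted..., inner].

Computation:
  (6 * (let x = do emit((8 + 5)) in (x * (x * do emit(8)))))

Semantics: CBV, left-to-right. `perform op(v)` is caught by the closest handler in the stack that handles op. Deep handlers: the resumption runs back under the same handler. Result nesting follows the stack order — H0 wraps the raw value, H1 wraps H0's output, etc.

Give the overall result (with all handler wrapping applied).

Answer: [13, 8, (0, 1)]

Step-by-step:
emit(13) @ H1 ⇒ out+=13
emit(8) @ H1 ⇒ out+=8
H0 returns (0, 1)
H1 returns [13, 8, (0, 1)]
= [13, 8, (0, 1)]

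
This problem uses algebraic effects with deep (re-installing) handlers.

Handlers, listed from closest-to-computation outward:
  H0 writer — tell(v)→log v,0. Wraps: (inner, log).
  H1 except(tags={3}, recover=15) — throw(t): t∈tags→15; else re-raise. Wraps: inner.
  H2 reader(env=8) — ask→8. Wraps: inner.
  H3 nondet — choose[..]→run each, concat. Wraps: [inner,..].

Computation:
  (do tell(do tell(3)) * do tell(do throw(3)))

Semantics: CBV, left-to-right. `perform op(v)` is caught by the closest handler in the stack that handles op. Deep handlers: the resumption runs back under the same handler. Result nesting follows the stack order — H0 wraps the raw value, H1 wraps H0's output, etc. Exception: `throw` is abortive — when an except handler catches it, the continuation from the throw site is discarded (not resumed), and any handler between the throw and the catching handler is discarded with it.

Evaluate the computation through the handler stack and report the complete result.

Working:
tell(3) @ H0 ⇒ log+=3
tell(0) @ H0 ⇒ log+=0
throw(3) @ H1 caught ⇒ 15
H2 returns 15
H3 returns [15]
= [15]

Answer: [15]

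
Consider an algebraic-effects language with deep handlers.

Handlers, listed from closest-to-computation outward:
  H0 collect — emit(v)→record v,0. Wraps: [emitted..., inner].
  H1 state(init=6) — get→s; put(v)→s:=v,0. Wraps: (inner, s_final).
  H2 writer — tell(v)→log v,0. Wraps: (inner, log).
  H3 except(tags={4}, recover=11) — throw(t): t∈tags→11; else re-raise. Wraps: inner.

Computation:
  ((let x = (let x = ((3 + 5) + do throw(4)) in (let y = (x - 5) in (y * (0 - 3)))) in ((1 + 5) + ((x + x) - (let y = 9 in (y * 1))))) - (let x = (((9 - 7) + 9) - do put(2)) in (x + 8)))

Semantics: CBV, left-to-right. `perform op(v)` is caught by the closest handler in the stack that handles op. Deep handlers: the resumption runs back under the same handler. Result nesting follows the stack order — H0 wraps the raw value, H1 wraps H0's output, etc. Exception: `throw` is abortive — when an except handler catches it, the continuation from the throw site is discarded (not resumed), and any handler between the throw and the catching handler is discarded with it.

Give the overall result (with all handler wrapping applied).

Answer: 11

Evaluation trace:
throw(4) @ H3 caught ⇒ 11
= 11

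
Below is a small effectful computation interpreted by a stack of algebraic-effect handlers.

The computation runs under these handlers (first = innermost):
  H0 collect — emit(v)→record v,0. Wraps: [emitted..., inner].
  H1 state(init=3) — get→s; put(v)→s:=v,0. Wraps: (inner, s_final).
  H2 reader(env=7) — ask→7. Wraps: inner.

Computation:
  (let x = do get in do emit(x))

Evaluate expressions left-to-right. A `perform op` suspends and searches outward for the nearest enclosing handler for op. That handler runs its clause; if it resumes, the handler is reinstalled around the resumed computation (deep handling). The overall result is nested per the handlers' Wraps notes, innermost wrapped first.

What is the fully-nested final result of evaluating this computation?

Answer: ([3, 0], 3)

Step-by-step:
get @ H1 ⇒ 3
emit(3) @ H0 ⇒ out+=3
H0 returns [3, 0]
H1 returns ([3, 0], 3)
H2 returns ([3, 0], 3)
= ([3, 0], 3)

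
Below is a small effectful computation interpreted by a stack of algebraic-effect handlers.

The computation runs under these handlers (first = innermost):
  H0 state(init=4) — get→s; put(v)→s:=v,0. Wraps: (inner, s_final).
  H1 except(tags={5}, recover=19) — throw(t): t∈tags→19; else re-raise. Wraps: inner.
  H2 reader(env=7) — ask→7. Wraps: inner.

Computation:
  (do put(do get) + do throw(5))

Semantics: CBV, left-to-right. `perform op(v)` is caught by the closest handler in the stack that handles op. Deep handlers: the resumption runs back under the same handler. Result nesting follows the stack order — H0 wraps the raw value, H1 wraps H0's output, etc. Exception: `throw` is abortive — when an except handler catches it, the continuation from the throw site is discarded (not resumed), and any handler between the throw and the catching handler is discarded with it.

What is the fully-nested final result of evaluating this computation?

Working:
get @ H0 ⇒ 4
put(4) @ H0 ⇒ s:=4
throw(5) @ H1 caught ⇒ 19
H2 returns 19
= 19

Answer: 19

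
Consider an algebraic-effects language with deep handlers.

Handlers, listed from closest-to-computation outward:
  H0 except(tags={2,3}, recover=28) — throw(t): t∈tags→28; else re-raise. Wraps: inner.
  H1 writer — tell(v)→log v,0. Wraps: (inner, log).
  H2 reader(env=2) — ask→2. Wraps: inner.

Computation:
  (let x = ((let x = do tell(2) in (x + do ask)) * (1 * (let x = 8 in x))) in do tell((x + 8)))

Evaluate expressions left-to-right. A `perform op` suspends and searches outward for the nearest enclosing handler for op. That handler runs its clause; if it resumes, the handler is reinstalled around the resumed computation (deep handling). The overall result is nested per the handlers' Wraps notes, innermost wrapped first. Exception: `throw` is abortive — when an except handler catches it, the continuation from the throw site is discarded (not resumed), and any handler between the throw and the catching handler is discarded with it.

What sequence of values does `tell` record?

Answer: (2, 24)

Working:
tell(2) @ H1 ⇒ log+=2
ask @ H2 ⇒ 2
tell(24) @ H1 ⇒ log+=24
H0 returns 0
H1 returns (0, (2, 24))
H2 returns (0, (2, 24))
= (0, (2, 24))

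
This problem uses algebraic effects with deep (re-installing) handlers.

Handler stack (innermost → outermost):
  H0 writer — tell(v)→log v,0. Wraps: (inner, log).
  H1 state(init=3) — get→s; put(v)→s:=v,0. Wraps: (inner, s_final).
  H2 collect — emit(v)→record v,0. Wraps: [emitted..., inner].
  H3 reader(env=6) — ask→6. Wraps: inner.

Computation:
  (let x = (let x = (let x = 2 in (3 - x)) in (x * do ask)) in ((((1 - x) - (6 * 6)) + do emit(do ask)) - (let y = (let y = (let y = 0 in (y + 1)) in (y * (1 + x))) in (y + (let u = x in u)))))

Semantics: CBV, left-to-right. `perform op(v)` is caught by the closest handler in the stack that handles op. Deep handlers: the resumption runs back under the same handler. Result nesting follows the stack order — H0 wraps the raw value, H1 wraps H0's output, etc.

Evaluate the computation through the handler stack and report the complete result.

Answer: [6, ((-54, ()), 3)]

Step-by-step:
ask @ H3 ⇒ 6
ask @ H3 ⇒ 6
emit(6) @ H2 ⇒ out+=6
H0 returns (-54, ())
H1 returns ((-54, ()), 3)
H2 returns [6, ((-54, ()), 3)]
H3 returns [6, ((-54, ()), 3)]
= [6, ((-54, ()), 3)]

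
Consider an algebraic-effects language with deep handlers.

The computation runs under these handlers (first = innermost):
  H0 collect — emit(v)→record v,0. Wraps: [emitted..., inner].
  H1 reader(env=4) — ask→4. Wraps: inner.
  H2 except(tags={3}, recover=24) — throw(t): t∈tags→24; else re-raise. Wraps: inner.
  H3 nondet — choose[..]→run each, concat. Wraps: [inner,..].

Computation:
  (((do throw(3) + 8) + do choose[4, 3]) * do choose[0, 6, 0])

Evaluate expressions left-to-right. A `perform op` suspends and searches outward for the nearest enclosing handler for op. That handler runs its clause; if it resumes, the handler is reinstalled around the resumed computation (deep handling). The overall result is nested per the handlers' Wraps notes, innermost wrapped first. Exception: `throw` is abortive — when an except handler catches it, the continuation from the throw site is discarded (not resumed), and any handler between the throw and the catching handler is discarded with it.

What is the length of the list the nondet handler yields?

Answer: 1

Working:
throw(3) @ H2 caught ⇒ 24
H3 returns [24]
= [24]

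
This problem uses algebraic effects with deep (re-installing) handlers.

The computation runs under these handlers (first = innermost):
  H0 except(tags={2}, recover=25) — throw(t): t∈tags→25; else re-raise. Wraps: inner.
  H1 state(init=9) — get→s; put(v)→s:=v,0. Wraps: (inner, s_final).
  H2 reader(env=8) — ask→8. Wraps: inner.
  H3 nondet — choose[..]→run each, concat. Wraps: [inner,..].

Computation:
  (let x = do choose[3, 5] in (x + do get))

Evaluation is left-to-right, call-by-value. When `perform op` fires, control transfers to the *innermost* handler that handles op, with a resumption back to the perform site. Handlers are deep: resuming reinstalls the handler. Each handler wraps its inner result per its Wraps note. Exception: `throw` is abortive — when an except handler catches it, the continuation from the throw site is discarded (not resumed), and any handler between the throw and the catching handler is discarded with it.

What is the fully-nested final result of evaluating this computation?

Working:
choose[3, 5] @ H3
  branch[0] choose=3:
    get @ H1 ⇒ 9
    H0 returns 12
    H1 returns (12, 9)
    H2 returns (12, 9)
    H3 returns [(12, 9)]
  branch[1] choose=5:
    get @ H1 ⇒ 9
    H0 returns 14
    H1 returns (14, 9)
    H2 returns (14, 9)
    H3 returns [(14, 9)]
= [(12, 9), (14, 9)]

Answer: [(12, 9), (14, 9)]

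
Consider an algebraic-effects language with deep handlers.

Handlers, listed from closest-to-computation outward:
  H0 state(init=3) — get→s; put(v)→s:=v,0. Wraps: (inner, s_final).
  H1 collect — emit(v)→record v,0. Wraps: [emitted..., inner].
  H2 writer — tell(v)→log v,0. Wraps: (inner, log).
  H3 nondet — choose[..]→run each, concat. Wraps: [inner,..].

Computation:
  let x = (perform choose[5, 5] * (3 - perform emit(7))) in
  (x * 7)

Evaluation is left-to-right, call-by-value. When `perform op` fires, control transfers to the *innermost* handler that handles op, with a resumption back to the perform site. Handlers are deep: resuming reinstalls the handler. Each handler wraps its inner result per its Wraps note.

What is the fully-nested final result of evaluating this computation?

Working:
choose[5, 5] @ H3
  branch[0] choose=5:
    emit(7) @ H1 ⇒ out+=7
    H0 returns (105, 3)
    H1 returns [7, (105, 3)]
    H2 returns ([7, (105, 3)], ())
    H3 returns [([7, (105, 3)], ())]
  branch[1] choose=5:
    emit(7) @ H1 ⇒ out+=7
    H0 returns (105, 3)
    H1 returns [7, (105, 3)]
    H2 returns ([7, (105, 3)], ())
    H3 returns [([7, (105, 3)], ())]
= [([7, (105, 3)], ()), ([7, (105, 3)], ())]

Answer: [([7, (105, 3)], ()), ([7, (105, 3)], ())]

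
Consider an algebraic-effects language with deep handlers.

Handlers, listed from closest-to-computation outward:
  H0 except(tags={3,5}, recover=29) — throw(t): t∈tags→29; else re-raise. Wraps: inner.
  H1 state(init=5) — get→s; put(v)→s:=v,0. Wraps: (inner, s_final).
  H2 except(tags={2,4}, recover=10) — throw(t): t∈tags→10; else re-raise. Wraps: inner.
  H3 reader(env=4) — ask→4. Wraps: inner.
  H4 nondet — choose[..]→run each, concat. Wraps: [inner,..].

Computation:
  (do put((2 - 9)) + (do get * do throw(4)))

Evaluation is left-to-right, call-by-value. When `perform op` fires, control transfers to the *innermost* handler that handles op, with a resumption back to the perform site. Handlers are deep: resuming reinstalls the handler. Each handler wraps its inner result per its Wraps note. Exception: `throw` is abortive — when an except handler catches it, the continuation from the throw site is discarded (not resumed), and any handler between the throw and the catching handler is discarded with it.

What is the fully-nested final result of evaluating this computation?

Answer: [10]

Step-by-step:
put(-7) @ H1 ⇒ s:=-7
get @ H1 ⇒ -7
throw(4) @ H0 re-raised
throw(4) @ H2 caught ⇒ 10
H3 returns 10
H4 returns [10]
= [10]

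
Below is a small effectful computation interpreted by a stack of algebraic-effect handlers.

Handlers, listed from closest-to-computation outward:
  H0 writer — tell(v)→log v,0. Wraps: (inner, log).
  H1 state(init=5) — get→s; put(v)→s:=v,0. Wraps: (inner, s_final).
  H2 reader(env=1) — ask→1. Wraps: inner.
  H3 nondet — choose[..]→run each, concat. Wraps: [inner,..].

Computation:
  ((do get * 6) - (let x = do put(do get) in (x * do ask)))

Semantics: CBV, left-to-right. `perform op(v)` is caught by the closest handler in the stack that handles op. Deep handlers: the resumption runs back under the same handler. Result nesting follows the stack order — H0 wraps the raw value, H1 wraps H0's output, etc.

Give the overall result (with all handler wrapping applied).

Answer: [((30, ()), 5)]

Evaluation trace:
get @ H1 ⇒ 5
get @ H1 ⇒ 5
put(5) @ H1 ⇒ s:=5
ask @ H2 ⇒ 1
H0 returns (30, ())
H1 returns ((30, ()), 5)
H2 returns ((30, ()), 5)
H3 returns [((30, ()), 5)]
= [((30, ()), 5)]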